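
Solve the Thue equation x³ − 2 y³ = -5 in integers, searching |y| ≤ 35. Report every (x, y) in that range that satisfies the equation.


The equation is x³ - 2y³ = -5. For fixed y, x³ = 2·y³ − 5, so a solution requires the RHS to be a perfect cube.
Strategy: iterate y from -35 to 35, compute RHS = 2·y³ − 5, and check whether it is a (positive or negative) perfect cube.
Check small values of y:
  y = 0: RHS = -5 is not a perfect cube.
  y = 1: RHS = -3 is not a perfect cube.
  y = -1: RHS = -7 is not a perfect cube.
  y = 2: RHS = 11 is not a perfect cube.
  y = -2: RHS = -21 is not a perfect cube.
  y = 3: RHS = 49 is not a perfect cube.
  y = -3: RHS = -59 is not a perfect cube.
Continuing the search up to |y| = 35 finds no solutions either.
No (x, y) in the scanned range satisfies the equation.

No integer solutions with |y| ≤ 35.


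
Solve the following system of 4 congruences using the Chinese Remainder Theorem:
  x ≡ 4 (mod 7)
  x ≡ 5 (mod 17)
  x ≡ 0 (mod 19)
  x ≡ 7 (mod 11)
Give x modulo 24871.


Product of moduli M = 7 · 17 · 19 · 11 = 24871.
Merge one congruence at a time:
  Start: x ≡ 4 (mod 7).
  Combine with x ≡ 5 (mod 17); new modulus lcm = 119.
    Write x = 4 + 7·t and substitute into x ≡ 5 (mod 17): 7·t ≡ 5 − 4 = 1 (mod 17).
    The inverse of 7 mod 17 is 5 (since 7·5 = 35 = 2·17 + 1), so t ≡ 5·1 = 5 ≡ 5 (mod 17).
    Then x = 4 + 7·5 = 39, valid modulo lcm(7, 17) = 119: x ≡ 39 (mod 119).
  Combine with x ≡ 0 (mod 19); new modulus lcm = 2261.
    Write x = 39 + 119·t and substitute into x ≡ 0 (mod 19): 119·t ≡ 0 − 39 = -39 (mod 19).
    Reduce coefficients mod 19: 5·t ≡ 18 (mod 19).
    The inverse of 5 mod 19 is 4 (since 5·4 = 20 = 1·19 + 1), so t ≡ 4·18 = 72 ≡ 15 (mod 19).
    Then x = 39 + 119·15 = 1824, valid modulo lcm(119, 19) = 2261: x ≡ 1824 (mod 2261).
  Combine with x ≡ 7 (mod 11); new modulus lcm = 24871.
    Write x = 1824 + 2261·t and substitute into x ≡ 7 (mod 11): 2261·t ≡ 7 − 1824 = -1817 (mod 11).
    Reduce coefficients mod 11: 6·t ≡ 9 (mod 11).
    The inverse of 6 mod 11 is 2 (since 6·2 = 12 = 1·11 + 1), so t ≡ 2·9 = 18 ≡ 7 (mod 11).
    Then x = 1824 + 2261·7 = 17651, valid modulo lcm(2261, 11) = 24871: x ≡ 17651 (mod 24871).
Verify against each original: 17651 mod 7 = 4, 17651 mod 17 = 5, 17651 mod 19 = 0, 17651 mod 11 = 7.

x ≡ 17651 (mod 24871).


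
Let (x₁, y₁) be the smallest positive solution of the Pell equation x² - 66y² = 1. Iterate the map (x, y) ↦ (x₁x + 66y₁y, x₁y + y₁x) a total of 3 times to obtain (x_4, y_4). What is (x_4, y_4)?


Step 1: Find the fundamental solution (x₁, y₁) of x² - 66y² = 1.
  Expand √66 as a continued fraction. a₀ = ⌊√66⌋ = 8; iterate m_{k+1} = d_k·a_k − m_k, d_{k+1} = (66 − m_{k+1}²)/d_k, a_{k+1} = ⌊(a₀ + m_{k+1})/d_{k+1}⌋ (starting m₀ = 0, d₀ = 1), with convergents p_k = a_k·p_{k-1} + p_{k-2}, q_k = a_k·q_{k-1} + q_{k-2} (p₋₁ = 1, q₋₁ = 0):
  k = 0: a₀ = 8; p₀/q₀ = 8/1; p₀² − 66·q₀² = 64 − 66 = -2.
  k = 1: m = 8, d = 2, a = ⌊(8 + 8)/2⌋ = 8; p/q = (8·8 + 1)/(8·1 + 0) = 65/8; p² − 66·q² = 4225 − 4224 = 1.
  The first convergent with p² − 66·q² = 1 gives the fundamental solution (x₁, y₁) = (65, 8).
Step 2: Apply the recurrence (x_{n+1}, y_{n+1}) = (x₁x_n + 66y₁y_n, x₁y_n + y₁x_n) repeatedly.
  From (x_1, y_1) = (65, 8): x_2 = 65·65 + 66·8·8 = 8449; y_2 = 65·8 + 8·65 = 1040.
  From (x_2, y_2) = (8449, 1040): x_3 = 65·8449 + 66·8·1040 = 1098305; y_3 = 65·1040 + 8·8449 = 135192.
  From (x_3, y_3) = (1098305, 135192): x_4 = 65·1098305 + 66·8·135192 = 142771201; y_4 = 65·135192 + 8·1098305 = 17573920.
Step 3: Verify x_4² - 66·y_4² = 20383615834982401 - 20383615834982400 = 1 (should be 1). ✓

(x_1, y_1) = (65, 8); (x_4, y_4) = (142771201, 17573920).


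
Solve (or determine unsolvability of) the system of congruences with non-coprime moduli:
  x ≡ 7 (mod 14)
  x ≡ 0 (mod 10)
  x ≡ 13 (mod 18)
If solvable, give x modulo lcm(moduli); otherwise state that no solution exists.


Moduli 14, 10, 18 are not pairwise coprime, so CRT works modulo lcm(m_i) when all pairwise compatibility conditions hold.
Pairwise compatibility: gcd(m_i, m_j) must divide a_i - a_j for every pair.
Merge one congruence at a time:
  Start: x ≡ 7 (mod 14).
  Combine with x ≡ 0 (mod 10): gcd(14, 10) = 2, and 0 - 7 = -7 is NOT divisible by 2.
    ⇒ system is inconsistent (no integer solution).

No solution (the system is inconsistent).


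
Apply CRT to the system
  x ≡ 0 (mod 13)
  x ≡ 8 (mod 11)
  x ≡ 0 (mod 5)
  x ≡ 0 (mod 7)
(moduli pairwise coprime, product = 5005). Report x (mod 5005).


Product of moduli M = 13 · 11 · 5 · 7 = 5005.
Merge one congruence at a time:
  Start: x ≡ 0 (mod 13).
  Combine with x ≡ 8 (mod 11); new modulus lcm = 143.
    Write x = 0 + 13·t and substitute into x ≡ 8 (mod 11): 13·t ≡ 8 − 0 = 8 (mod 11).
    Reduce coefficients mod 11: 2·t ≡ 8 (mod 11).
    The inverse of 2 mod 11 is 6 (since 2·6 = 12 = 1·11 + 1), so t ≡ 6·8 = 48 ≡ 4 (mod 11).
    Then x = 0 + 13·4 = 52, valid modulo lcm(13, 11) = 143: x ≡ 52 (mod 143).
  Combine with x ≡ 0 (mod 5); new modulus lcm = 715.
    Write x = 52 + 143·t and substitute into x ≡ 0 (mod 5): 143·t ≡ 0 − 52 = -52 (mod 5).
    Reduce coefficients mod 5: 3·t ≡ 3 (mod 5).
    The inverse of 3 mod 5 is 2 (since 3·2 = 6 = 1·5 + 1), so t ≡ 2·3 = 6 ≡ 1 (mod 5).
    Then x = 52 + 143·1 = 195, valid modulo lcm(143, 5) = 715: x ≡ 195 (mod 715).
  Combine with x ≡ 0 (mod 7); new modulus lcm = 5005.
    Write x = 195 + 715·t and substitute into x ≡ 0 (mod 7): 715·t ≡ 0 − 195 = -195 (mod 7).
    Reduce coefficients mod 7: 1·t ≡ 1 (mod 7).
    So t ≡ 1 (mod 7).
    Then x = 195 + 715·1 = 910, valid modulo lcm(715, 7) = 5005: x ≡ 910 (mod 5005).
Verify against each original: 910 mod 13 = 0, 910 mod 11 = 8, 910 mod 5 = 0, 910 mod 7 = 0.

x ≡ 910 (mod 5005).


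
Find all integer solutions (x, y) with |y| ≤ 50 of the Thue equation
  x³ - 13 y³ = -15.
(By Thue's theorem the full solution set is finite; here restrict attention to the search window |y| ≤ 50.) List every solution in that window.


The equation is x³ - 13y³ = -15. For fixed y, x³ = 13·y³ − 15, so a solution requires the RHS to be a perfect cube.
Strategy: iterate y from -50 to 50, compute RHS = 13·y³ − 15, and check whether it is a (positive or negative) perfect cube.
Check small values of y:
  y = 0: RHS = -15 is not a perfect cube.
  y = 1: RHS = -2 is not a perfect cube.
  y = -1: RHS = -28 is not a perfect cube.
  y = 2: RHS = 89 is not a perfect cube.
  y = -2: RHS = -119 is not a perfect cube.
  y = 3: RHS = 336 is not a perfect cube.
  y = -3: RHS = -366 is not a perfect cube.
Continuing the search up to |y| = 50 finds no solutions either.
No (x, y) in the scanned range satisfies the equation.

No integer solutions with |y| ≤ 50.


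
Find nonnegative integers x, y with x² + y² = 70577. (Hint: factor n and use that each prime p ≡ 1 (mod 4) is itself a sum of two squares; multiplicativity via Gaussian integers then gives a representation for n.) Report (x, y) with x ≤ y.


Step 1: Factor n = 70577 = 13 · 61 · 89.
Step 2: Check the mod-4 condition on each prime factor: 13 ≡ 1 (mod 4), exponent 1; 61 ≡ 1 (mod 4), exponent 1; 89 ≡ 1 (mod 4), exponent 1.
All primes ≡ 3 (mod 4) appear to even exponent (or don't appear), so by the two-squares theorem n IS expressible as a sum of two squares.
Step 3: Build a representation. Here n = 13 · 61 · 89 is a product of primes ≡ 1 (mod 4). Each prime p ≡ 1 (mod 4) is itself a sum of two squares; find a² by testing p − a² for a perfect square:
  13: 13 − 1² = 12, 13 − 2² = 9 = 3² ⇒ 13 = 2² + 3².
  61: 61 − 1² = 60, 61 − 2² = 57, 61 − 3² = 52, 61 − 4² = 45, 61 − 5² = 36 = 6² ⇒ 61 = 5² + 6².
  89: 89 − 1² = 88, 89 − 2² = 85, 89 − 3² = 80, 89 − 4² = 73, 89 − 5² = 64 = 8² ⇒ 89 = 5² + 8².
  Combine using the Brahmagupta–Fibonacci identity (a² + b²)(c² + d²) = (ac − bd)² + (ad + bc)² = (ac + bd)² + (ad − bc)²:
  13 · 61 = 793: from (2² + 3²)(5² + 6²), take (2·5 − 3·6, 2·6 + 3·5) = (10 − 18, 12 + 15) = (-8, 27); dropping signs (only squares matter) gives (8, 27); check 8² + 27² = 64 + 729 = 793 ✓.
  793 · 89 = 70577: from (8² + 27²)(5² + 8²), take (8·5 − 27·8, 8·8 + 27·5) = (40 − 216, 64 + 135) = (-176, 199); dropping signs (only squares matter) gives (176, 199); check 176² + 199² = 30976 + 39601 = 70577 ✓.
Step 4: Order so x ≤ y and verify: 176² + 199² = 30976 + 39601 = 70577 = n. ✓

n = 70577 = 176² + 199² (one valid representation with x ≤ y).


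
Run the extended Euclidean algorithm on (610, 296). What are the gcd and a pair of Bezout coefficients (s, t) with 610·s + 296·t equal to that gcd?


Euclidean algorithm on (610, 296) — divide until remainder is 0:
  610 = 2 · 296 + 18
  296 = 16 · 18 + 8
  18 = 2 · 8 + 2
  8 = 4 · 2 + 0
gcd(610, 296) = 2.
Track Bezout coefficients alongside the remainders: start with r₀ = 610 = a·1 + b·0 (s = 1, t = 0) and r₁ = 296 = a·0 + b·1 (s = 0, t = 1); each new remainder r_{k+1} = r_{k-1} − q_k·r_k inherits s_{k+1} = s_{k-1} − q_k·s_k, t_{k+1} = t_{k-1} − q_k·t_k, so r_k = a·s_k + b·t_k at every step:
  q = 2: r = 18, s = 1 − 2·0 = 1, t = 0 − 2·1 = -2  (check: 610·1 + 296·(-2) = 18)
  q = 16: r = 8, s = 0 − 16·1 = -16, t = 1 − 16·(-2) = 33  (check: 610·(-16) + 296·33 = 8)
  q = 2: r = 2, s = 1 − 2·(-16) = 33, t = -2 − 2·33 = -68  (check: 610·33 + 296·(-68) = 2)
The row with r = 2 (the gcd) gives the Bezout coefficients s = 33, t = -68.
Result: 610 · (33) + 296 · (-68) = 2.

gcd(610, 296) = 2; s = 33, t = -68 (check: 610·33 + 296·(-68) = 2).


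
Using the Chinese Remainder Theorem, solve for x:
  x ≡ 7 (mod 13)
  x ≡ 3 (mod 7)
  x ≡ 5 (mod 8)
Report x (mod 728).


Moduli 13, 7, 8 are pairwise coprime; by CRT there is a unique solution modulo M = 13 · 7 · 8 = 728.
Solve pairwise, accumulating the modulus:
  Start with x ≡ 7 (mod 13).
  Combine with x ≡ 3 (mod 7): since gcd(13, 7) = 1, we get a unique residue mod 91.
    Write x = 7 + 13·t and substitute into x ≡ 3 (mod 7): 13·t ≡ 3 − 7 = -4 (mod 7).
    Reduce coefficients mod 7: 6·t ≡ 3 (mod 7).
    The inverse of 6 mod 7 is 6 (since 6·6 = 36 = 5·7 + 1), so t ≡ 6·3 = 18 ≡ 4 (mod 7).
    Then x = 7 + 13·4 = 59, valid modulo lcm(13, 7) = 91: x ≡ 59 (mod 91).
  Combine with x ≡ 5 (mod 8): since gcd(91, 8) = 1, we get a unique residue mod 728.
    Write x = 59 + 91·t and substitute into x ≡ 5 (mod 8): 91·t ≡ 5 − 59 = -54 (mod 8).
    Reduce coefficients mod 8: 3·t ≡ 2 (mod 8).
    The inverse of 3 mod 8 is 3 (since 3·3 = 9 = 1·8 + 1), so t ≡ 3·2 = 6 ≡ 6 (mod 8).
    Then x = 59 + 91·6 = 605, valid modulo lcm(91, 8) = 728: x ≡ 605 (mod 728).
Verify: 605 mod 13 = 7 ✓, 605 mod 7 = 3 ✓, 605 mod 8 = 5 ✓.

x ≡ 605 (mod 728).


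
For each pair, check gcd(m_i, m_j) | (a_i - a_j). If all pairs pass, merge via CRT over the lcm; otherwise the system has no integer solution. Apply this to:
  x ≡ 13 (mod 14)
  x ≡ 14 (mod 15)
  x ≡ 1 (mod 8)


Moduli 14, 15, 8 are not pairwise coprime, so CRT works modulo lcm(m_i) when all pairwise compatibility conditions hold.
Pairwise compatibility: gcd(m_i, m_j) must divide a_i - a_j for every pair.
Merge one congruence at a time:
  Start: x ≡ 13 (mod 14).
  Combine with x ≡ 14 (mod 15): gcd(14, 15) = 1; 14 - 13 = 1, which IS divisible by 1, so compatible.
    Write x = 13 + 14·t and substitute into x ≡ 14 (mod 15): 14·t ≡ 14 − 13 = 1 (mod 15).
    The inverse of 14 mod 15 is 14 (since 14·14 = 196 = 13·15 + 1), so t ≡ 14·1 = 14 ≡ 14 (mod 15).
    Then x = 13 + 14·14 = 209, valid modulo lcm(14, 15) = 210: x ≡ 209 (mod 210).
  Combine with x ≡ 1 (mod 8): gcd(210, 8) = 2; 1 - 209 = -208, which IS divisible by 2, so compatible.
    Write x = 209 + 210·t and substitute into x ≡ 1 (mod 8): 210·t ≡ 1 − 209 = -208 (mod 8).
    Divide the congruence (and modulus) by g = 2: 105·t ≡ -104 (mod 4).
    Reduce coefficients mod 4: 1·t ≡ 0 (mod 4).
    So t ≡ 0 (mod 4).
    Then x = 209 + 210·0 = 209, valid modulo lcm(210, 8) = 840: x ≡ 209 (mod 840).
Verify: 209 mod 14 = 13, 209 mod 15 = 14, 209 mod 8 = 1.

x ≡ 209 (mod 840).


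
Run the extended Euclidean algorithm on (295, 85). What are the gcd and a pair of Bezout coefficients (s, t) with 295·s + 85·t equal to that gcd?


Euclidean algorithm on (295, 85) — divide until remainder is 0:
  295 = 3 · 85 + 40
  85 = 2 · 40 + 5
  40 = 8 · 5 + 0
gcd(295, 85) = 5.
Track Bezout coefficients alongside the remainders: start with r₀ = 295 = a·1 + b·0 (s = 1, t = 0) and r₁ = 85 = a·0 + b·1 (s = 0, t = 1); each new remainder r_{k+1} = r_{k-1} − q_k·r_k inherits s_{k+1} = s_{k-1} − q_k·s_k, t_{k+1} = t_{k-1} − q_k·t_k, so r_k = a·s_k + b·t_k at every step:
  q = 3: r = 40, s = 1 − 3·0 = 1, t = 0 − 3·1 = -3  (check: 295·1 + 85·(-3) = 40)
  q = 2: r = 5, s = 0 − 2·1 = -2, t = 1 − 2·(-3) = 7  (check: 295·(-2) + 85·7 = 5)
The row with r = 5 (the gcd) gives the Bezout coefficients s = -2, t = 7.
Result: 295 · (-2) + 85 · (7) = 5.

gcd(295, 85) = 5; s = -2, t = 7 (check: 295·(-2) + 85·7 = 5).


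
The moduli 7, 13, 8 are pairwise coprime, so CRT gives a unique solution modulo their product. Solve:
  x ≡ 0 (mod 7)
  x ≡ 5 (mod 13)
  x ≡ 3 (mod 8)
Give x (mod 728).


Moduli 7, 13, 8 are pairwise coprime; by CRT there is a unique solution modulo M = 7 · 13 · 8 = 728.
Solve pairwise, accumulating the modulus:
  Start with x ≡ 0 (mod 7).
  Combine with x ≡ 5 (mod 13): since gcd(7, 13) = 1, we get a unique residue mod 91.
    Write x = 0 + 7·t and substitute into x ≡ 5 (mod 13): 7·t ≡ 5 − 0 = 5 (mod 13).
    The inverse of 7 mod 13 is 2 (since 7·2 = 14 = 1·13 + 1), so t ≡ 2·5 = 10 ≡ 10 (mod 13).
    Then x = 0 + 7·10 = 70, valid modulo lcm(7, 13) = 91: x ≡ 70 (mod 91).
  Combine with x ≡ 3 (mod 8): since gcd(91, 8) = 1, we get a unique residue mod 728.
    Write x = 70 + 91·t and substitute into x ≡ 3 (mod 8): 91·t ≡ 3 − 70 = -67 (mod 8).
    Reduce coefficients mod 8: 3·t ≡ 5 (mod 8).
    The inverse of 3 mod 8 is 3 (since 3·3 = 9 = 1·8 + 1), so t ≡ 3·5 = 15 ≡ 7 (mod 8).
    Then x = 70 + 91·7 = 707, valid modulo lcm(91, 8) = 728: x ≡ 707 (mod 728).
Verify: 707 mod 7 = 0 ✓, 707 mod 13 = 5 ✓, 707 mod 8 = 3 ✓.

x ≡ 707 (mod 728).


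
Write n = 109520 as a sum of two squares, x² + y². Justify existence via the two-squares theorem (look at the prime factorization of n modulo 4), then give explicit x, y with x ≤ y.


Step 1: Factor n = 109520 = 2^4 · 5 · 37^2.
Step 2: Check the mod-4 condition on each prime factor: 2 = 2 (special); 5 ≡ 1 (mod 4), exponent 1; 37 ≡ 1 (mod 4), exponent 2.
All primes ≡ 3 (mod 4) appear to even exponent (or don't appear), so by the two-squares theorem n IS expressible as a sum of two squares.
Step 3: Build a representation. Group n = k² · m with k = 4 and m = 5 · 37 · 37 = 6845 (a product of primes ≡ 1 (mod 4)); a representation of m scales to one of n via (k·x)² + (k·y)² = k²(x² + y²). Each prime p ≡ 1 (mod 4) is itself a sum of two squares; find a² by testing p − a² for a perfect square:
  5: 5 − 1² = 4 = 2² ⇒ 5 = 1² + 2².
  37: 37 − 1² = 36 = 6² ⇒ 37 = 1² + 6².
  Combine using the Brahmagupta–Fibonacci identity (a² + b²)(c² + d²) = (ac − bd)² + (ad + bc)² = (ac + bd)² + (ad − bc)²:
  5 · 37 = 185: from (1² + 2²)(1² + 6²), take (1·1 − 2·6, 1·6 + 2·1) = (1 − 12, 6 + 2) = (-11, 8); dropping signs (only squares matter) gives (11, 8); check 11² + 8² = 121 + 64 = 185 ✓.
  185 · 37 = 6845: from (11² + 8²)(1² + 6²), take (11·1 − 8·6, 11·6 + 8·1) = (11 − 48, 66 + 8) = (-37, 74); dropping signs (only squares matter) gives (37, 74); check 37² + 74² = 1369 + 5476 = 6845 ✓.
  Scale by k = 4: (4·37, 4·74) = (148, 296).
Step 4: Order so x ≤ y and verify: 148² + 296² = 21904 + 87616 = 109520 = n. ✓

n = 109520 = 148² + 296² (one valid representation with x ≤ y).


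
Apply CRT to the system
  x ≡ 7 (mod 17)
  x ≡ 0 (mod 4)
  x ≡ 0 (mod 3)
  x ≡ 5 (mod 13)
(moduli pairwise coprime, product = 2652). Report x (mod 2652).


Product of moduli M = 17 · 4 · 3 · 13 = 2652.
Merge one congruence at a time:
  Start: x ≡ 7 (mod 17).
  Combine with x ≡ 0 (mod 4); new modulus lcm = 68.
    Write x = 7 + 17·t and substitute into x ≡ 0 (mod 4): 17·t ≡ 0 − 7 = -7 (mod 4).
    Reduce coefficients mod 4: 1·t ≡ 1 (mod 4).
    So t ≡ 1 (mod 4).
    Then x = 7 + 17·1 = 24, valid modulo lcm(17, 4) = 68: x ≡ 24 (mod 68).
  Combine with x ≡ 0 (mod 3); new modulus lcm = 204.
    Write x = 24 + 68·t and substitute into x ≡ 0 (mod 3): 68·t ≡ 0 − 24 = -24 (mod 3).
    Reduce coefficients mod 3: 2·t ≡ 0 (mod 3).
    The inverse of 2 mod 3 is 2 (since 2·2 = 4 = 1·3 + 1), so t ≡ 2·0 = 0 ≡ 0 (mod 3).
    Then x = 24 + 68·0 = 24, valid modulo lcm(68, 3) = 204: x ≡ 24 (mod 204).
  Combine with x ≡ 5 (mod 13); new modulus lcm = 2652.
    Write x = 24 + 204·t and substitute into x ≡ 5 (mod 13): 204·t ≡ 5 − 24 = -19 (mod 13).
    Reduce coefficients mod 13: 9·t ≡ 7 (mod 13).
    The inverse of 9 mod 13 is 3 (since 9·3 = 27 = 2·13 + 1), so t ≡ 3·7 = 21 ≡ 8 (mod 13).
    Then x = 24 + 204·8 = 1656, valid modulo lcm(204, 13) = 2652: x ≡ 1656 (mod 2652).
Verify against each original: 1656 mod 17 = 7, 1656 mod 4 = 0, 1656 mod 3 = 0, 1656 mod 13 = 5.

x ≡ 1656 (mod 2652).


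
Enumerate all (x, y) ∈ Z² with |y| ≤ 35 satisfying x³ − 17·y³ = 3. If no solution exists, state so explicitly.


The equation is x³ - 17y³ = 3. For fixed y, x³ = 17·y³ + 3, so a solution requires the RHS to be a perfect cube.
Strategy: iterate y from -35 to 35, compute RHS = 17·y³ + 3, and check whether it is a (positive or negative) perfect cube.
Check small values of y:
  y = 0: RHS = 3 is not a perfect cube.
  y = 1: RHS = 20 is not a perfect cube.
  y = -1: RHS = -14 is not a perfect cube.
  y = 2: RHS = 139 is not a perfect cube.
  y = -2: RHS = -133 is not a perfect cube.
  y = 3: RHS = 462 is not a perfect cube.
  y = -3: RHS = -456 is not a perfect cube.
Continuing the search up to |y| = 35 finds no solutions either.
No (x, y) in the scanned range satisfies the equation.

No integer solutions with |y| ≤ 35.


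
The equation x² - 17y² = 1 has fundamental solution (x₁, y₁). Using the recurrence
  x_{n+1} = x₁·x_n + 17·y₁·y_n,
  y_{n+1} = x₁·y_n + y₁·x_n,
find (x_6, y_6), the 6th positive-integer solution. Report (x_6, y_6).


Step 1: Find the fundamental solution (x₁, y₁) of x² - 17y² = 1.
  Expand √17 as a continued fraction. a₀ = ⌊√17⌋ = 4; iterate m_{k+1} = d_k·a_k − m_k, d_{k+1} = (17 − m_{k+1}²)/d_k, a_{k+1} = ⌊(a₀ + m_{k+1})/d_{k+1}⌋ (starting m₀ = 0, d₀ = 1), with convergents p_k = a_k·p_{k-1} + p_{k-2}, q_k = a_k·q_{k-1} + q_{k-2} (p₋₁ = 1, q₋₁ = 0):
  k = 0: a₀ = 4; p₀/q₀ = 4/1; p₀² − 17·q₀² = 16 − 17 = -1.
  k = 1: m = 4, d = 1, a = ⌊(4 + 4)/1⌋ = 8; p/q = (8·4 + 1)/(8·1 + 0) = 33/8; p² − 17·q² = 1089 − 1088 = 1.
  The first convergent with p² − 17·q² = 1 gives the fundamental solution (x₁, y₁) = (33, 8).
Step 2: Apply the recurrence (x_{n+1}, y_{n+1}) = (x₁x_n + 17y₁y_n, x₁y_n + y₁x_n) repeatedly.
  From (x_1, y_1) = (33, 8): x_2 = 33·33 + 17·8·8 = 2177; y_2 = 33·8 + 8·33 = 528.
  From (x_2, y_2) = (2177, 528): x_3 = 33·2177 + 17·8·528 = 143649; y_3 = 33·528 + 8·2177 = 34840.
  From (x_3, y_3) = (143649, 34840): x_4 = 33·143649 + 17·8·34840 = 9478657; y_4 = 33·34840 + 8·143649 = 2298912.
  From (x_4, y_4) = (9478657, 2298912): x_5 = 33·9478657 + 17·8·2298912 = 625447713; y_5 = 33·2298912 + 8·9478657 = 151693352.
  From (x_5, y_5) = (625447713, 151693352): x_6 = 33·625447713 + 17·8·151693352 = 41270070401; y_6 = 33·151693352 + 8·625447713 = 10009462320.
Step 3: Verify x_6² - 17·y_6² = 1703218710903496300801 - 1703218710903496300800 = 1 (should be 1). ✓

(x_1, y_1) = (33, 8); (x_6, y_6) = (41270070401, 10009462320).


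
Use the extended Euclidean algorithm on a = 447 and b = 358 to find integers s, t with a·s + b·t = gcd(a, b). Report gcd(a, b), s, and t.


Euclidean algorithm on (447, 358) — divide until remainder is 0:
  447 = 1 · 358 + 89
  358 = 4 · 89 + 2
  89 = 44 · 2 + 1
  2 = 2 · 1 + 0
gcd(447, 358) = 1.
Track Bezout coefficients alongside the remainders: start with r₀ = 447 = a·1 + b·0 (s = 1, t = 0) and r₁ = 358 = a·0 + b·1 (s = 0, t = 1); each new remainder r_{k+1} = r_{k-1} − q_k·r_k inherits s_{k+1} = s_{k-1} − q_k·s_k, t_{k+1} = t_{k-1} − q_k·t_k, so r_k = a·s_k + b·t_k at every step:
  q = 1: r = 89, s = 1 − 1·0 = 1, t = 0 − 1·1 = -1  (check: 447·1 + 358·(-1) = 89)
  q = 4: r = 2, s = 0 − 4·1 = -4, t = 1 − 4·(-1) = 5  (check: 447·(-4) + 358·5 = 2)
  q = 44: r = 1, s = 1 − 44·(-4) = 177, t = -1 − 44·5 = -221  (check: 447·177 + 358·(-221) = 1)
The row with r = 1 (the gcd) gives the Bezout coefficients s = 177, t = -221.
Result: 447 · (177) + 358 · (-221) = 1.

gcd(447, 358) = 1; s = 177, t = -221 (check: 447·177 + 358·(-221) = 1).


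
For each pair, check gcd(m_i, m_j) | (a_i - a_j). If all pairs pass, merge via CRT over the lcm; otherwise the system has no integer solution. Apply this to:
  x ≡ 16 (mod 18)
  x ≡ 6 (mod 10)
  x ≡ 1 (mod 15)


Moduli 18, 10, 15 are not pairwise coprime, so CRT works modulo lcm(m_i) when all pairwise compatibility conditions hold.
Pairwise compatibility: gcd(m_i, m_j) must divide a_i - a_j for every pair.
Merge one congruence at a time:
  Start: x ≡ 16 (mod 18).
  Combine with x ≡ 6 (mod 10): gcd(18, 10) = 2; 6 - 16 = -10, which IS divisible by 2, so compatible.
    Write x = 16 + 18·t and substitute into x ≡ 6 (mod 10): 18·t ≡ 6 − 16 = -10 (mod 10).
    Divide the congruence (and modulus) by g = 2: 9·t ≡ -5 (mod 5).
    Reduce coefficients mod 5: 4·t ≡ 0 (mod 5).
    The inverse of 4 mod 5 is 4 (since 4·4 = 16 = 3·5 + 1), so t ≡ 4·0 = 0 ≡ 0 (mod 5).
    Then x = 16 + 18·0 = 16, valid modulo lcm(18, 10) = 90: x ≡ 16 (mod 90).
  Combine with x ≡ 1 (mod 15): gcd(90, 15) = 15; 1 - 16 = -15, which IS divisible by 15, so compatible.
    Write x = 16 + 90·t and substitute into x ≡ 1 (mod 15): 90·t ≡ 1 − 16 = -15 (mod 15).
    Divide the congruence (and modulus) by g = 15: 6·t ≡ -1 (mod 1).
    Modulo 1 every t works; take t = 0.
    Then x = 16 + 90·0 = 16, valid modulo lcm(90, 15) = 90: x ≡ 16 (mod 90).
Verify: 16 mod 18 = 16, 16 mod 10 = 6, 16 mod 15 = 1.

x ≡ 16 (mod 90).


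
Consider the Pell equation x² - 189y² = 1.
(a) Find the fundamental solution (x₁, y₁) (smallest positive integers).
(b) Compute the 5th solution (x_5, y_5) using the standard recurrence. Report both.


Step 1: Find the fundamental solution (x₁, y₁) of x² - 189y² = 1.
  Expand √189 as a continued fraction. a₀ = ⌊√189⌋ = 13; iterate m_{k+1} = d_k·a_k − m_k, d_{k+1} = (189 − m_{k+1}²)/d_k, a_{k+1} = ⌊(a₀ + m_{k+1})/d_{k+1}⌋ (starting m₀ = 0, d₀ = 1), with convergents p_k = a_k·p_{k-1} + p_{k-2}, q_k = a_k·q_{k-1} + q_{k-2} (p₋₁ = 1, q₋₁ = 0):
  k = 0: a₀ = 13; p₀/q₀ = 13/1; p₀² − 189·q₀² = 169 − 189 = -20.
  k = 1: m = 13, d = 20, a = ⌊(13 + 13)/20⌋ = 1; p/q = (1·13 + 1)/(1·1 + 0) = 14/1; p² − 189·q² = 196 − 189 = 7.
  k = 2: m = 7, d = 7, a = ⌊(13 + 7)/7⌋ = 2; p/q = (2·14 + 13)/(2·1 + 1) = 41/3; p² − 189·q² = 1681 − 1701 = -20.
  k = 3: m = 7, d = 20, a = ⌊(13 + 7)/20⌋ = 1; p/q = (1·41 + 14)/(1·3 + 1) = 55/4; p² − 189·q² = 3025 − 3024 = 1.
  The first convergent with p² − 189·q² = 1 gives the fundamental solution (x₁, y₁) = (55, 4).
Step 2: Apply the recurrence (x_{n+1}, y_{n+1}) = (x₁x_n + 189y₁y_n, x₁y_n + y₁x_n) repeatedly.
  From (x_1, y_1) = (55, 4): x_2 = 55·55 + 189·4·4 = 6049; y_2 = 55·4 + 4·55 = 440.
  From (x_2, y_2) = (6049, 440): x_3 = 55·6049 + 189·4·440 = 665335; y_3 = 55·440 + 4·6049 = 48396.
  From (x_3, y_3) = (665335, 48396): x_4 = 55·665335 + 189·4·48396 = 73180801; y_4 = 55·48396 + 4·665335 = 5323120.
  From (x_4, y_4) = (73180801, 5323120): x_5 = 55·73180801 + 189·4·5323120 = 8049222775; y_5 = 55·5323120 + 4·73180801 = 585494804.
Step 3: Verify x_5² - 189·y_5² = 64789987281578700625 - 64789987281578700624 = 1 (should be 1). ✓

(x_1, y_1) = (55, 4); (x_5, y_5) = (8049222775, 585494804).


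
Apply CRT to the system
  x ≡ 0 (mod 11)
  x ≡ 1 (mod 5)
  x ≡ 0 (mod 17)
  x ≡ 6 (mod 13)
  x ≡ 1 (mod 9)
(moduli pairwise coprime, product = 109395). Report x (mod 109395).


Product of moduli M = 11 · 5 · 17 · 13 · 9 = 109395.
Merge one congruence at a time:
  Start: x ≡ 0 (mod 11).
  Combine with x ≡ 1 (mod 5); new modulus lcm = 55.
    Write x = 0 + 11·t and substitute into x ≡ 1 (mod 5): 11·t ≡ 1 − 0 = 1 (mod 5).
    Reduce coefficients mod 5: 1·t ≡ 1 (mod 5).
    So t ≡ 1 (mod 5).
    Then x = 0 + 11·1 = 11, valid modulo lcm(11, 5) = 55: x ≡ 11 (mod 55).
  Combine with x ≡ 0 (mod 17); new modulus lcm = 935.
    Write x = 11 + 55·t and substitute into x ≡ 0 (mod 17): 55·t ≡ 0 − 11 = -11 (mod 17).
    Reduce coefficients mod 17: 4·t ≡ 6 (mod 17).
    The inverse of 4 mod 17 is 13 (since 4·13 = 52 = 3·17 + 1), so t ≡ 13·6 = 78 ≡ 10 (mod 17).
    Then x = 11 + 55·10 = 561, valid modulo lcm(55, 17) = 935: x ≡ 561 (mod 935).
  Combine with x ≡ 6 (mod 13); new modulus lcm = 12155.
    Write x = 561 + 935·t and substitute into x ≡ 6 (mod 13): 935·t ≡ 6 − 561 = -555 (mod 13).
    Reduce coefficients mod 13: 12·t ≡ 4 (mod 13).
    The inverse of 12 mod 13 is 12 (since 12·12 = 144 = 11·13 + 1), so t ≡ 12·4 = 48 ≡ 9 (mod 13).
    Then x = 561 + 935·9 = 8976, valid modulo lcm(935, 13) = 12155: x ≡ 8976 (mod 12155).
  Combine with x ≡ 1 (mod 9); new modulus lcm = 109395.
    Write x = 8976 + 12155·t and substitute into x ≡ 1 (mod 9): 12155·t ≡ 1 − 8976 = -8975 (mod 9).
    Reduce coefficients mod 9: 5·t ≡ 7 (mod 9).
    The inverse of 5 mod 9 is 2 (since 5·2 = 10 = 1·9 + 1), so t ≡ 2·7 = 14 ≡ 5 (mod 9).
    Then x = 8976 + 12155·5 = 69751, valid modulo lcm(12155, 9) = 109395: x ≡ 69751 (mod 109395).
Verify against each original: 69751 mod 11 = 0, 69751 mod 5 = 1, 69751 mod 17 = 0, 69751 mod 13 = 6, 69751 mod 9 = 1.

x ≡ 69751 (mod 109395).


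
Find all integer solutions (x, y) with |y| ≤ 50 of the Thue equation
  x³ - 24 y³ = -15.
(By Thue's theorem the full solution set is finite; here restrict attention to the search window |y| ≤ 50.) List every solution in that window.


The equation is x³ - 24y³ = -15. For fixed y, x³ = 24·y³ − 15, so a solution requires the RHS to be a perfect cube.
Strategy: iterate y from -50 to 50, compute RHS = 24·y³ − 15, and check whether it is a (positive or negative) perfect cube.
Check small values of y:
  y = 0: RHS = -15 is not a perfect cube.
  y = 1: RHS = 9 is not a perfect cube.
  y = -1: RHS = -39 is not a perfect cube.
  y = 2: RHS = 177 is not a perfect cube.
  y = -2: RHS = -207 is not a perfect cube.
  y = 3: RHS = 633 is not a perfect cube.
  y = -3: RHS = -663 is not a perfect cube.
Continuing the search up to |y| = 50 finds no solutions either.
No (x, y) in the scanned range satisfies the equation.

No integer solutions with |y| ≤ 50.


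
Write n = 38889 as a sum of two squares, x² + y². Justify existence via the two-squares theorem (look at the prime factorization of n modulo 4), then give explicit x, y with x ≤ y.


Step 1: Factor n = 38889 = 3^2 · 29 · 149.
Step 2: Check the mod-4 condition on each prime factor: 3 ≡ 3 (mod 4), exponent 2 (must be even); 29 ≡ 1 (mod 4), exponent 1; 149 ≡ 1 (mod 4), exponent 1.
All primes ≡ 3 (mod 4) appear to even exponent (or don't appear), so by the two-squares theorem n IS expressible as a sum of two squares.
Step 3: Build a representation. Group n = k² · m with k = 3 and m = 29 · 149 = 4321 (a product of primes ≡ 1 (mod 4)); a representation of m scales to one of n via (k·x)² + (k·y)² = k²(x² + y²). Each prime p ≡ 1 (mod 4) is itself a sum of two squares; find a² by testing p − a² for a perfect square:
  29: 29 − 1² = 28, 29 − 2² = 25 = 5² ⇒ 29 = 2² + 5².
  149: 149 − 1² = 148, 149 − 2² = 145, 149 − 3² = 140, 149 − 4² = 133, 149 − 5² = 124, 149 − 6² = 113, 149 − 7² = 100 = 10² ⇒ 149 = 7² + 10².
  Combine using the Brahmagupta–Fibonacci identity (a² + b²)(c² + d²) = (ac − bd)² + (ad + bc)² = (ac + bd)² + (ad − bc)²:
  29 · 149 = 4321: from (2² + 5²)(7² + 10²), take (2·7 − 5·10, 2·10 + 5·7) = (14 − 50, 20 + 35) = (-36, 55); dropping signs (only squares matter) gives (36, 55); check 36² + 55² = 1296 + 3025 = 4321 ✓.
  Scale by k = 3: (3·36, 3·55) = (108, 165).
Step 4: Order so x ≤ y and verify: 108² + 165² = 11664 + 27225 = 38889 = n. ✓

n = 38889 = 108² + 165² (one valid representation with x ≤ y).


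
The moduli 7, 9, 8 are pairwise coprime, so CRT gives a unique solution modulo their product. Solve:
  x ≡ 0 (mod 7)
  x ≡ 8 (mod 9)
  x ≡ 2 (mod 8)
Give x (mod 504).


Moduli 7, 9, 8 are pairwise coprime; by CRT there is a unique solution modulo M = 7 · 9 · 8 = 504.
Solve pairwise, accumulating the modulus:
  Start with x ≡ 0 (mod 7).
  Combine with x ≡ 8 (mod 9): since gcd(7, 9) = 1, we get a unique residue mod 63.
    Write x = 0 + 7·t and substitute into x ≡ 8 (mod 9): 7·t ≡ 8 − 0 = 8 (mod 9).
    The inverse of 7 mod 9 is 4 (since 7·4 = 28 = 3·9 + 1), so t ≡ 4·8 = 32 ≡ 5 (mod 9).
    Then x = 0 + 7·5 = 35, valid modulo lcm(7, 9) = 63: x ≡ 35 (mod 63).
  Combine with x ≡ 2 (mod 8): since gcd(63, 8) = 1, we get a unique residue mod 504.
    Write x = 35 + 63·t and substitute into x ≡ 2 (mod 8): 63·t ≡ 2 − 35 = -33 (mod 8).
    Reduce coefficients mod 8: 7·t ≡ 7 (mod 8).
    The inverse of 7 mod 8 is 7 (since 7·7 = 49 = 6·8 + 1), so t ≡ 7·7 = 49 ≡ 1 (mod 8).
    Then x = 35 + 63·1 = 98, valid modulo lcm(63, 8) = 504: x ≡ 98 (mod 504).
Verify: 98 mod 7 = 0 ✓, 98 mod 9 = 8 ✓, 98 mod 8 = 2 ✓.

x ≡ 98 (mod 504).


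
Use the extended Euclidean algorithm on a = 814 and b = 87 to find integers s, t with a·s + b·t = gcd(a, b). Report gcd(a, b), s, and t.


Euclidean algorithm on (814, 87) — divide until remainder is 0:
  814 = 9 · 87 + 31
  87 = 2 · 31 + 25
  31 = 1 · 25 + 6
  25 = 4 · 6 + 1
  6 = 6 · 1 + 0
gcd(814, 87) = 1.
Track Bezout coefficients alongside the remainders: start with r₀ = 814 = a·1 + b·0 (s = 1, t = 0) and r₁ = 87 = a·0 + b·1 (s = 0, t = 1); each new remainder r_{k+1} = r_{k-1} − q_k·r_k inherits s_{k+1} = s_{k-1} − q_k·s_k, t_{k+1} = t_{k-1} − q_k·t_k, so r_k = a·s_k + b·t_k at every step:
  q = 9: r = 31, s = 1 − 9·0 = 1, t = 0 − 9·1 = -9  (check: 814·1 + 87·(-9) = 31)
  q = 2: r = 25, s = 0 − 2·1 = -2, t = 1 − 2·(-9) = 19  (check: 814·(-2) + 87·19 = 25)
  q = 1: r = 6, s = 1 − 1·(-2) = 3, t = -9 − 1·19 = -28  (check: 814·3 + 87·(-28) = 6)
  q = 4: r = 1, s = -2 − 4·3 = -14, t = 19 − 4·(-28) = 131  (check: 814·(-14) + 87·131 = 1)
The row with r = 1 (the gcd) gives the Bezout coefficients s = -14, t = 131.
Result: 814 · (-14) + 87 · (131) = 1.

gcd(814, 87) = 1; s = -14, t = 131 (check: 814·(-14) + 87·131 = 1).


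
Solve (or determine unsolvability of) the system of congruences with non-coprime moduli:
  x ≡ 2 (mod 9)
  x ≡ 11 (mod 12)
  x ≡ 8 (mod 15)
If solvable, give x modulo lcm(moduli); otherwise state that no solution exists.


Moduli 9, 12, 15 are not pairwise coprime, so CRT works modulo lcm(m_i) when all pairwise compatibility conditions hold.
Pairwise compatibility: gcd(m_i, m_j) must divide a_i - a_j for every pair.
Merge one congruence at a time:
  Start: x ≡ 2 (mod 9).
  Combine with x ≡ 11 (mod 12): gcd(9, 12) = 3; 11 - 2 = 9, which IS divisible by 3, so compatible.
    Write x = 2 + 9·t and substitute into x ≡ 11 (mod 12): 9·t ≡ 11 − 2 = 9 (mod 12).
    Divide the congruence (and modulus) by g = 3: 3·t ≡ 3 (mod 4).
    The inverse of 3 mod 4 is 3 (since 3·3 = 9 = 2·4 + 1), so t ≡ 3·3 = 9 ≡ 1 (mod 4).
    Then x = 2 + 9·1 = 11, valid modulo lcm(9, 12) = 36: x ≡ 11 (mod 36).
  Combine with x ≡ 8 (mod 15): gcd(36, 15) = 3; 8 - 11 = -3, which IS divisible by 3, so compatible.
    Write x = 11 + 36·t and substitute into x ≡ 8 (mod 15): 36·t ≡ 8 − 11 = -3 (mod 15).
    Divide the congruence (and modulus) by g = 3: 12·t ≡ -1 (mod 5).
    Reduce coefficients mod 5: 2·t ≡ 4 (mod 5).
    The inverse of 2 mod 5 is 3 (since 2·3 = 6 = 1·5 + 1), so t ≡ 3·4 = 12 ≡ 2 (mod 5).
    Then x = 11 + 36·2 = 83, valid modulo lcm(36, 15) = 180: x ≡ 83 (mod 180).
Verify: 83 mod 9 = 2, 83 mod 12 = 11, 83 mod 15 = 8.

x ≡ 83 (mod 180).


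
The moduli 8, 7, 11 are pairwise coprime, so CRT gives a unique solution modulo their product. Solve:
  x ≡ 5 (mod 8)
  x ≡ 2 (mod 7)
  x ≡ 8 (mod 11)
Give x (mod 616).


Moduli 8, 7, 11 are pairwise coprime; by CRT there is a unique solution modulo M = 8 · 7 · 11 = 616.
Solve pairwise, accumulating the modulus:
  Start with x ≡ 5 (mod 8).
  Combine with x ≡ 2 (mod 7): since gcd(8, 7) = 1, we get a unique residue mod 56.
    Write x = 5 + 8·t and substitute into x ≡ 2 (mod 7): 8·t ≡ 2 − 5 = -3 (mod 7).
    Reduce coefficients mod 7: 1·t ≡ 4 (mod 7).
    So t ≡ 4 (mod 7).
    Then x = 5 + 8·4 = 37, valid modulo lcm(8, 7) = 56: x ≡ 37 (mod 56).
  Combine with x ≡ 8 (mod 11): since gcd(56, 11) = 1, we get a unique residue mod 616.
    Write x = 37 + 56·t and substitute into x ≡ 8 (mod 11): 56·t ≡ 8 − 37 = -29 (mod 11).
    Reduce coefficients mod 11: 1·t ≡ 4 (mod 11).
    So t ≡ 4 (mod 11).
    Then x = 37 + 56·4 = 261, valid modulo lcm(56, 11) = 616: x ≡ 261 (mod 616).
Verify: 261 mod 8 = 5 ✓, 261 mod 7 = 2 ✓, 261 mod 11 = 8 ✓.

x ≡ 261 (mod 616).


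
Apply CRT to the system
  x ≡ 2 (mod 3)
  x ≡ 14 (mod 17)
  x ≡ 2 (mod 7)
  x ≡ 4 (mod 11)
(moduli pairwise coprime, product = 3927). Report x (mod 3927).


Product of moduli M = 3 · 17 · 7 · 11 = 3927.
Merge one congruence at a time:
  Start: x ≡ 2 (mod 3).
  Combine with x ≡ 14 (mod 17); new modulus lcm = 51.
    Write x = 2 + 3·t and substitute into x ≡ 14 (mod 17): 3·t ≡ 14 − 2 = 12 (mod 17).
    The inverse of 3 mod 17 is 6 (since 3·6 = 18 = 1·17 + 1), so t ≡ 6·12 = 72 ≡ 4 (mod 17).
    Then x = 2 + 3·4 = 14, valid modulo lcm(3, 17) = 51: x ≡ 14 (mod 51).
  Combine with x ≡ 2 (mod 7); new modulus lcm = 357.
    Write x = 14 + 51·t and substitute into x ≡ 2 (mod 7): 51·t ≡ 2 − 14 = -12 (mod 7).
    Reduce coefficients mod 7: 2·t ≡ 2 (mod 7).
    The inverse of 2 mod 7 is 4 (since 2·4 = 8 = 1·7 + 1), so t ≡ 4·2 = 8 ≡ 1 (mod 7).
    Then x = 14 + 51·1 = 65, valid modulo lcm(51, 7) = 357: x ≡ 65 (mod 357).
  Combine with x ≡ 4 (mod 11); new modulus lcm = 3927.
    Write x = 65 + 357·t and substitute into x ≡ 4 (mod 11): 357·t ≡ 4 − 65 = -61 (mod 11).
    Reduce coefficients mod 11: 5·t ≡ 5 (mod 11).
    The inverse of 5 mod 11 is 9 (since 5·9 = 45 = 4·11 + 1), so t ≡ 9·5 = 45 ≡ 1 (mod 11).
    Then x = 65 + 357·1 = 422, valid modulo lcm(357, 11) = 3927: x ≡ 422 (mod 3927).
Verify against each original: 422 mod 3 = 2, 422 mod 17 = 14, 422 mod 7 = 2, 422 mod 11 = 4.

x ≡ 422 (mod 3927).


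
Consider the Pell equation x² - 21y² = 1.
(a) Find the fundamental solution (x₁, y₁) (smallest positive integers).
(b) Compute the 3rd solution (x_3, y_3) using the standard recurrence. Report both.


Step 1: Find the fundamental solution (x₁, y₁) of x² - 21y² = 1.
  Expand √21 as a continued fraction. a₀ = ⌊√21⌋ = 4; iterate m_{k+1} = d_k·a_k − m_k, d_{k+1} = (21 − m_{k+1}²)/d_k, a_{k+1} = ⌊(a₀ + m_{k+1})/d_{k+1}⌋ (starting m₀ = 0, d₀ = 1), with convergents p_k = a_k·p_{k-1} + p_{k-2}, q_k = a_k·q_{k-1} + q_{k-2} (p₋₁ = 1, q₋₁ = 0):
  k = 0: a₀ = 4; p₀/q₀ = 4/1; p₀² − 21·q₀² = 16 − 21 = -5.
  k = 1: m = 4, d = 5, a = ⌊(4 + 4)/5⌋ = 1; p/q = (1·4 + 1)/(1·1 + 0) = 5/1; p² − 21·q² = 25 − 21 = 4.
  k = 2: m = 1, d = 4, a = ⌊(4 + 1)/4⌋ = 1; p/q = (1·5 + 4)/(1·1 + 1) = 9/2; p² − 21·q² = 81 − 84 = -3.
  k = 3: m = 3, d = 3, a = ⌊(4 + 3)/3⌋ = 2; p/q = (2·9 + 5)/(2·2 + 1) = 23/5; p² − 21·q² = 529 − 525 = 4.
  k = 4: m = 3, d = 4, a = ⌊(4 + 3)/4⌋ = 1; p/q = (1·23 + 9)/(1·5 + 2) = 32/7; p² − 21·q² = 1024 − 1029 = -5.
  k = 5: m = 1, d = 5, a = ⌊(4 + 1)/5⌋ = 1; p/q = (1·32 + 23)/(1·7 + 5) = 55/12; p² − 21·q² = 3025 − 3024 = 1.
  The first convergent with p² − 21·q² = 1 gives the fundamental solution (x₁, y₁) = (55, 12).
Step 2: Apply the recurrence (x_{n+1}, y_{n+1}) = (x₁x_n + 21y₁y_n, x₁y_n + y₁x_n) repeatedly.
  From (x_1, y_1) = (55, 12): x_2 = 55·55 + 21·12·12 = 6049; y_2 = 55·12 + 12·55 = 1320.
  From (x_2, y_2) = (6049, 1320): x_3 = 55·6049 + 21·12·1320 = 665335; y_3 = 55·1320 + 12·6049 = 145188.
Step 3: Verify x_3² - 21·y_3² = 442670662225 - 442670662224 = 1 (should be 1). ✓

(x_1, y_1) = (55, 12); (x_3, y_3) = (665335, 145188).


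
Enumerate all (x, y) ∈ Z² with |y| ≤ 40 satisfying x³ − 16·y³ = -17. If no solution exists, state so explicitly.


The equation is x³ - 16y³ = -17. For fixed y, x³ = 16·y³ − 17, so a solution requires the RHS to be a perfect cube.
Strategy: iterate y from -40 to 40, compute RHS = 16·y³ − 17, and check whether it is a (positive or negative) perfect cube.
Check small values of y:
  y = 0: RHS = -17 is not a perfect cube.
  y = 1: RHS = -1 = (-1)³ ⇒ x = -1 works.
  y = -1: RHS = -33 is not a perfect cube.
  y = 2: RHS = 111 is not a perfect cube.
  y = -2: RHS = -145 is not a perfect cube.
  y = 3: RHS = 415 is not a perfect cube.
  y = -3: RHS = -449 is not a perfect cube.
Continuing the search up to |y| = 40 finds no further solutions beyond those listed.
Collected solutions: (-1, 1).

Solutions (with |y| ≤ 40): (-1, 1).


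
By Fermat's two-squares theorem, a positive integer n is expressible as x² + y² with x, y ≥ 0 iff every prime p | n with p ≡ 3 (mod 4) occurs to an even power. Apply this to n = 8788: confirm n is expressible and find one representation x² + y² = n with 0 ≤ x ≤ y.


Step 1: Factor n = 8788 = 2^2 · 13^3.
Step 2: Check the mod-4 condition on each prime factor: 2 = 2 (special); 13 ≡ 1 (mod 4), exponent 3.
All primes ≡ 3 (mod 4) appear to even exponent (or don't appear), so by the two-squares theorem n IS expressible as a sum of two squares.
Step 3: Build a representation. Group n = k² · m with k = 2 and m = 13 · 13 · 13 = 2197 (a product of primes ≡ 1 (mod 4)); a representation of m scales to one of n via (k·x)² + (k·y)² = k²(x² + y²). Each prime p ≡ 1 (mod 4) is itself a sum of two squares; find a² by testing p − a² for a perfect square:
  13: 13 − 1² = 12, 13 − 2² = 9 = 3² ⇒ 13 = 2² + 3².
  Combine using the Brahmagupta–Fibonacci identity (a² + b²)(c² + d²) = (ac − bd)² + (ad + bc)² = (ac + bd)² + (ad − bc)²:
  13 · 13 = 169: from (2² + 3²)(2² + 3²), take (2·2 − 3·3, 2·3 + 3·2) = (4 − 9, 6 + 6) = (-5, 12); dropping signs (only squares matter) gives (5, 12); check 5² + 12² = 25 + 144 = 169 ✓.
  169 · 13 = 2197: from (5² + 12²)(2² + 3²), take (5·2 − 12·3, 5·3 + 12·2) = (10 − 36, 15 + 24) = (-26, 39); dropping signs (only squares matter) gives (26, 39); check 26² + 39² = 676 + 1521 = 2197 ✓.
  Scale by k = 2: (2·26, 2·39) = (52, 78).
Step 4: Order so x ≤ y and verify: 52² + 78² = 2704 + 6084 = 8788 = n. ✓

n = 8788 = 52² + 78² (one valid representation with x ≤ y).


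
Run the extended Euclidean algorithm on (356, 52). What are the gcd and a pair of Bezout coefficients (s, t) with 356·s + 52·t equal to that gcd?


Euclidean algorithm on (356, 52) — divide until remainder is 0:
  356 = 6 · 52 + 44
  52 = 1 · 44 + 8
  44 = 5 · 8 + 4
  8 = 2 · 4 + 0
gcd(356, 52) = 4.
Track Bezout coefficients alongside the remainders: start with r₀ = 356 = a·1 + b·0 (s = 1, t = 0) and r₁ = 52 = a·0 + b·1 (s = 0, t = 1); each new remainder r_{k+1} = r_{k-1} − q_k·r_k inherits s_{k+1} = s_{k-1} − q_k·s_k, t_{k+1} = t_{k-1} − q_k·t_k, so r_k = a·s_k + b·t_k at every step:
  q = 6: r = 44, s = 1 − 6·0 = 1, t = 0 − 6·1 = -6  (check: 356·1 + 52·(-6) = 44)
  q = 1: r = 8, s = 0 − 1·1 = -1, t = 1 − 1·(-6) = 7  (check: 356·(-1) + 52·7 = 8)
  q = 5: r = 4, s = 1 − 5·(-1) = 6, t = -6 − 5·7 = -41  (check: 356·6 + 52·(-41) = 4)
The row with r = 4 (the gcd) gives the Bezout coefficients s = 6, t = -41.
Result: 356 · (6) + 52 · (-41) = 4.

gcd(356, 52) = 4; s = 6, t = -41 (check: 356·6 + 52·(-41) = 4).
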